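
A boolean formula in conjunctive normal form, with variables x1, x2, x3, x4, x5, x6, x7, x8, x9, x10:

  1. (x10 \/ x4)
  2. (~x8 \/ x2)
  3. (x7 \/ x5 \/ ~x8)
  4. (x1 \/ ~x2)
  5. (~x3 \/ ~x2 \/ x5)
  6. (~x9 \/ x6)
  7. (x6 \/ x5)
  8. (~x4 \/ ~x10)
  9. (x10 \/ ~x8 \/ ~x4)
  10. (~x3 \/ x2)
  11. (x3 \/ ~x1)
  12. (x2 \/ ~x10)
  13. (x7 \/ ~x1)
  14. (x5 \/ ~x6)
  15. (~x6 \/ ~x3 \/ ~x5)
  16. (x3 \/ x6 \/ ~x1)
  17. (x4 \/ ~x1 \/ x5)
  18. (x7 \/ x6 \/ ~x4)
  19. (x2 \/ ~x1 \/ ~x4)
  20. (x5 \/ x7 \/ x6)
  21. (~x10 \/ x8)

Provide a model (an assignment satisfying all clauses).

x1=False  x2=False  x3=False  x4=True  x5=True  x6=True  x7=False  x8=False  x9=False  x10=False

Check each clause:
  1. (x10 \/ x4) — x4 is true.
  2. (~x8 \/ x2) — ~x8 is true.
  3. (x7 \/ x5 \/ ~x8) — ~x8 is true.
  4. (~x2 \/ x1) — ~x2 is true.
  5. (~x2 \/ x5 \/ ~x3) — x5 is true.
  6. (x6 \/ ~x9) — x6 is true.
  7. (x6 \/ x5) — x5 is true.
  8. (~x10 \/ ~x4) — ~x10 is true.
  9. (~x4 \/ ~x8 \/ x10) — ~x8 is true.
  10. (x2 \/ ~x3) — ~x3 is true.
  11. (~x1 \/ x3) — ~x1 is true.
  12. (~x10 \/ x2) — ~x10 is true.
  13. (~x1 \/ x7) — ~x1 is true.
  14. (~x6 \/ x5) — x5 is true.
  15. (~x3 \/ ~x6 \/ ~x5) — ~x3 is true.
  16. (x6 \/ ~x1 \/ x3) — ~x1 is true.
  17. (~x1 \/ x4 \/ x5) — x4 is true.
  18. (~x4 \/ x7 \/ x6) — x6 is true.
  19. (x2 \/ ~x4 \/ ~x1) — ~x1 is true.
  20. (x5 \/ x6 \/ x7) — x5 is true.
  21. (~x10 \/ x8) — ~x10 is true.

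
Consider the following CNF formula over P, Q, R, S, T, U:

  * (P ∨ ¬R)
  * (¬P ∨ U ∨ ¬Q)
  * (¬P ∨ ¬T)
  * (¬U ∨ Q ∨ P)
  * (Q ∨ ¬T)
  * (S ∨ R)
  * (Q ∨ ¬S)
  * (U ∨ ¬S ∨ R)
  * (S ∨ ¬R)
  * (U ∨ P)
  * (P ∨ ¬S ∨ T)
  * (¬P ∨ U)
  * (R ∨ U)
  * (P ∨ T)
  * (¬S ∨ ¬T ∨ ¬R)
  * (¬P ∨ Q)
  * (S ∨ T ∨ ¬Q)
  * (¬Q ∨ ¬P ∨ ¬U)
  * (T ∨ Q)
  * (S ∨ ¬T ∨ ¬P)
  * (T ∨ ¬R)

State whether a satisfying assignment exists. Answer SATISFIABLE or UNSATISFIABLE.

SATISFIABLE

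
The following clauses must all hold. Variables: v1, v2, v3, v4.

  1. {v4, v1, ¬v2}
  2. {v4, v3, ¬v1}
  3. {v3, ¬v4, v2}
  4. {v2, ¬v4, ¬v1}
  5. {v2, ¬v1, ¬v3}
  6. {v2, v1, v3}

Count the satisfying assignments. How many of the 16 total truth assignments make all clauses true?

The models are:
  v1=0 v2=0 v3=1 v4=0
  v1=0 v2=0 v3=1 v4=1
  v1=0 v2=1 v3=0 v4=1
  v1=0 v2=1 v3=1 v4=1
  v1=1 v2=1 v3=0 v4=1
  v1=1 v2=1 v3=1 v4=0
  v1=1 v2=1 v3=1 v4=1
That's 7 in total.

7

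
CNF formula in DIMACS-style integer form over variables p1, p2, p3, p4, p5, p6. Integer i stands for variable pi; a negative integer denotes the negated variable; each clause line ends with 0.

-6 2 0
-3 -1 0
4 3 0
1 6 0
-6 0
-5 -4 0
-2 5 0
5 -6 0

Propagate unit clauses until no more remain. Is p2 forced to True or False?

False

(NOT p6) stands alone — p6 = False.
(p6 OR p1): since p6 = False, the clause reduces to (p1). p1 = True.
(NOT p3 OR NOT p1) with p1 = True leaves only NOT p3, so p3 = False.
(p4 OR p3) with p3 = False leaves only p4, so p4 = True.
(NOT p4 OR NOT p5): since p4 = True, the clause reduces to (NOT p5). p5 = False.
From (p5 OR NOT p2) and p5 = False: p2 = False.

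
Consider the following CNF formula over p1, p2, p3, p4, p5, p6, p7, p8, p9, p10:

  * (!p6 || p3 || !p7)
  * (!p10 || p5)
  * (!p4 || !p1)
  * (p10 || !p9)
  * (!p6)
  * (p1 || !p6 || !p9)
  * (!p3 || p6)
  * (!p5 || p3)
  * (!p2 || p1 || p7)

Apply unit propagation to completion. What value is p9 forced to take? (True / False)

False

Unit clause (!p6) sets p6 = False.
(!p3 || p6) with p6 = False leaves only !p3, so p3 = False.
(p3 || !p5) with p3 = False leaves only !p5, so p5 = False.
From (p5 || !p10) and p5 = False: p10 = False.
(!p9 || p10) with p10 = False leaves only !p9, so p9 = False.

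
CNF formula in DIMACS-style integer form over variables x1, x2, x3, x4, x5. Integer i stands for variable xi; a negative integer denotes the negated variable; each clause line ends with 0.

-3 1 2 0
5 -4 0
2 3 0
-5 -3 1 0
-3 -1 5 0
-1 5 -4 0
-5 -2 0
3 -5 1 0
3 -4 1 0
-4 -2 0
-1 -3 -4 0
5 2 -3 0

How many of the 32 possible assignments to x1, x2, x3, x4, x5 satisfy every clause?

4

Satisfying assignments:
  x1=F x2=T x3=F x4=F x5=F
  x1=F x2=T x3=T x4=F x5=F
  x1=T x2=F x3=T x4=F x5=T
  x1=T x2=T x3=F x4=F x5=F
Count: 4.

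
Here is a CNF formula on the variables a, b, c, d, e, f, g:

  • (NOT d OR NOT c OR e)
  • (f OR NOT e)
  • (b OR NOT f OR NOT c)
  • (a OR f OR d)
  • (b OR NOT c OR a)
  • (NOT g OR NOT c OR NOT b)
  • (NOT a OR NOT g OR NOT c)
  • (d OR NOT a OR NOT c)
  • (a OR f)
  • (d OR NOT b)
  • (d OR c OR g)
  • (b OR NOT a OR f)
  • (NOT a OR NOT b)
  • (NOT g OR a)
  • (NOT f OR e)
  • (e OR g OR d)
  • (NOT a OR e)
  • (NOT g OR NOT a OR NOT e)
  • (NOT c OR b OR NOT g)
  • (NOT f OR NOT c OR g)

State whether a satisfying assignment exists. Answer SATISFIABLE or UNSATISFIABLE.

Branch on a: take a = False.
  then f is forced to True.
  then g is forced to False.
  then e is forced to True.
  then c is forced to False.
  then d is forced to True.
b is now unconstrained; take b = True.
So a = False, b = True, c = False, d = True, e = True, f = True, g = False is a satisfying assignment.

SATISFIABLE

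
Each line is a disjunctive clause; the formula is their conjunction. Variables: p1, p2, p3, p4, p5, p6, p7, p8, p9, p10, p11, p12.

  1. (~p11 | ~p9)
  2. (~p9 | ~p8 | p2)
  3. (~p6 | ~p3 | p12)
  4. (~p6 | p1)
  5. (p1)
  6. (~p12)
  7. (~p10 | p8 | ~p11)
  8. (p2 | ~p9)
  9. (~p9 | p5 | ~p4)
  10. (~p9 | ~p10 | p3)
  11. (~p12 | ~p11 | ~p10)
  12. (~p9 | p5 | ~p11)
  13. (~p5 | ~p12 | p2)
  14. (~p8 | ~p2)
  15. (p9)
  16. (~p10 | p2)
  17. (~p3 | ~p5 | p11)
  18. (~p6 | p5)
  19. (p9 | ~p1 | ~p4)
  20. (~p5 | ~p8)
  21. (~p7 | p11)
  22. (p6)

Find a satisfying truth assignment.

p1=True, p2=True, p3=False, p4=False, p5=True, p6=True, p7=False, p8=False, p9=True, p10=False, p11=False, p12=False

Check each clause:
  1. (~p11 | ~p9) — ~p11 is true.
  2. (p2 | ~p9 | ~p8) — ~p8 is true.
  3. (p12 | ~p6 | ~p3) — ~p3 is true.
  4. (p1 | ~p6) — p1 is true.
  5. (p1) — p1 is true.
  6. (~p12) — ~p12 is true.
  7. (~p10 | p8 | ~p11) — ~p11 is true.
  8. (~p9 | p2) — p2 is true.
  9. (~p4 | p5 | ~p9) — ~p4 is true.
  10. (~p9 | p3 | ~p10) — ~p10 is true.
  11. (~p11 | ~p12 | ~p10) — ~p12 is true.
  12. (~p9 | p5 | ~p11) — ~p11 is true.
  13. (~p5 | p2 | ~p12) — p2 is true.
  14. (~p2 | ~p8) — ~p8 is true.
  15. (p9) — p9 is true.
  16. (~p10 | p2) — p2 is true.
  17. (p11 | ~p3 | ~p5) — ~p3 is true.
  18. (p5 | ~p6) — p5 is true.
  19. (p9 | ~p1 | ~p4) — p9 is true.
  20. (~p8 | ~p5) — ~p8 is true.
  21. (~p7 | p11) — ~p7 is true.
  22. (p6) — p6 is true.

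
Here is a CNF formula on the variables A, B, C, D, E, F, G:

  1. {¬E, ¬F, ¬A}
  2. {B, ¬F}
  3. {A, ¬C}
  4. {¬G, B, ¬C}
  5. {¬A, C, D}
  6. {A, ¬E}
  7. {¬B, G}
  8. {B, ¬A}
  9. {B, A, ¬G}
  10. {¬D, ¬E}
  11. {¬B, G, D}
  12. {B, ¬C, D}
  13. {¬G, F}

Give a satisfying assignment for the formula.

E occurs only negated in the remaining clauses — set E = False.
Set A = True and propagate.
  then B is forced to True.
  then G is forced to True.
  then F is forced to True.
Branch on C: take C = False.
  then D is forced to True.

A=True, B=True, C=False, D=True, E=False, F=True, G=True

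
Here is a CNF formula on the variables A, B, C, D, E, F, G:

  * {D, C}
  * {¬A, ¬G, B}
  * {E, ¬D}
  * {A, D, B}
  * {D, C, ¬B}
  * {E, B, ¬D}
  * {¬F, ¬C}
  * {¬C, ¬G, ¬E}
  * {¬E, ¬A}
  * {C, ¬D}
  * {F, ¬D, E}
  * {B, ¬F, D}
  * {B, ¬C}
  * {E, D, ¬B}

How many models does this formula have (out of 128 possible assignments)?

Satisfying assignments:
  A=0 B=1 C=1 D=0 E=1 F=0 G=0
  A=0 B=1 C=1 D=1 E=1 F=0 G=0
Count: 2.

2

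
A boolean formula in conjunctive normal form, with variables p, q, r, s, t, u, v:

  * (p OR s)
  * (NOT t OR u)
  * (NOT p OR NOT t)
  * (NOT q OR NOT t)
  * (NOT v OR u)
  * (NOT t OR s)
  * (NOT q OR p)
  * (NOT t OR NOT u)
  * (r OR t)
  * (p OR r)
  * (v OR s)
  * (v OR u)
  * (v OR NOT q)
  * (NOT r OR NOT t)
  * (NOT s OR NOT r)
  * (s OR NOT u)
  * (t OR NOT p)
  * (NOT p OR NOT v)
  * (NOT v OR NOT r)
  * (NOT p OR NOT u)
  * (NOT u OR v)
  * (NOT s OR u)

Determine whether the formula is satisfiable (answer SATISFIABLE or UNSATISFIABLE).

UNSATISFIABLE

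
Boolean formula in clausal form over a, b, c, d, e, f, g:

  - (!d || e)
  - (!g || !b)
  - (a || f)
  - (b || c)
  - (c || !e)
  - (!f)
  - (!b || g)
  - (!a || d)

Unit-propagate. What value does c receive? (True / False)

Unit clause (!f) sets f = False.
From (a || f) and f = False: a = True.
(d || !a): since a = True, the clause reduces to (d). d = True.
(e || !d): since d = True, the clause reduces to (e). e = True.
(c || !e) with e = True leaves only c, so c = True.

True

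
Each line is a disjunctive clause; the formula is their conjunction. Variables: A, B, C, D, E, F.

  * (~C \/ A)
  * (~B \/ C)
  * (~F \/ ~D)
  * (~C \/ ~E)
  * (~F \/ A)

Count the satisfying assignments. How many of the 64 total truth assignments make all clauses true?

16

Split on C, then A.
  C=1, A=1: B free; 3 ways for (D,E,F) × 2^1 = 6.
  C=1, A=0: a clause becomes empty — 0.
  C=0, A=1: E free; 3 ways for (B,D,F) × 2^1 = 6.
  C=0, A=0: remaining (B,D,E,F) ∈ {(0,0,0,0); (0,0,1,0); (0,1,0,0); (0,1,1,0)} — 4.
Total: 6 + 0 + 6 + 4 = 16.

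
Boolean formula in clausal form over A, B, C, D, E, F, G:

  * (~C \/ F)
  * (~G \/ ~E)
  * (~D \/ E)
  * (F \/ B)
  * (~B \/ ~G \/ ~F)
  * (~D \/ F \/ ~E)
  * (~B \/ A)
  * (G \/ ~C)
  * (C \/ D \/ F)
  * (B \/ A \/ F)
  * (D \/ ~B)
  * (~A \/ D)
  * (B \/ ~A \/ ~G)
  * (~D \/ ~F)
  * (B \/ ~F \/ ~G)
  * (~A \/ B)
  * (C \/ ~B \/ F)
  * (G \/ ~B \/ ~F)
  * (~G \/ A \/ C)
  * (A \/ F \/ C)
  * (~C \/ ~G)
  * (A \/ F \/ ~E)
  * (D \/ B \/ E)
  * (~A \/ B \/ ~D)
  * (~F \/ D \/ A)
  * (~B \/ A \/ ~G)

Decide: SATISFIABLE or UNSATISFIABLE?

UNSATISFIABLE

B = True:
  propagation gives A=True, D=True, E=True, G=False; an empty clause results — contradiction.
B = False:
  propagation gives F=True, D=False, A=False; an empty clause results — contradiction.
Every branch closes, so no satisfying assignment exists.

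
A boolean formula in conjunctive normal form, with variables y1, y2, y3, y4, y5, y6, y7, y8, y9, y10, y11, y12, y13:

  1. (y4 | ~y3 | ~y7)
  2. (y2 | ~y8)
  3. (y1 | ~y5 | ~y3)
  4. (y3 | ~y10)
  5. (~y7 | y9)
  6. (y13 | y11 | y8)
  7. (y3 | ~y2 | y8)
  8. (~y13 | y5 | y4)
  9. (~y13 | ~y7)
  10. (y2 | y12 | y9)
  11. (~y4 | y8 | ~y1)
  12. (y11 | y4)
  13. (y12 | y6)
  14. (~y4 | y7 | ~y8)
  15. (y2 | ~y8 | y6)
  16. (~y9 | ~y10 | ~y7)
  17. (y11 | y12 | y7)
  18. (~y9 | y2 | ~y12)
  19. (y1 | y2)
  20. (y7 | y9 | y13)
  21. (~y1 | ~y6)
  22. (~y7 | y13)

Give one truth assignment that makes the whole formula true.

y1 = 0, y2 = 1, y3 = 1, y4 = 0, y5 = 0, y6 = 0, y7 = 0, y8 = 1, y9 = 1, y10 = 0, y11 = 1, y12 = 1, y13 = 0

Check each clause:
  1. (~y7 | y4 | ~y3) — ~y7 is true.
  2. (~y8 | y2) — y2 is true.
  3. (~y5 | ~y3 | y1) — ~y5 is true.
  4. (y3 | ~y10) — y3 is true.
  5. (~y7 | y9) — ~y7 is true.
  6. (y11 | y8 | y13) — y8 is true.
  7. (y8 | y3 | ~y2) — y8 is true.
  8. (~y13 | y5 | y4) — ~y13 is true.
  9. (~y13 | ~y7) — ~y7 is true.
  10. (y9 | y12 | y2) — y9 is true.
  11. (~y1 | y8 | ~y4) — y8 is true.
  12. (y4 | y11) — y11 is true.
  13. (y12 | y6) — y12 is true.
  14. (~y8 | ~y4 | y7) — ~y4 is true.
  15. (~y8 | y6 | y2) — y2 is true.
  16. (~y7 | ~y10 | ~y9) — ~y7 is true.
  17. (y11 | y12 | y7) — y11 is true.
  18. (~y9 | y2 | ~y12) — y2 is true.
  19. (y2 | y1) — y2 is true.
  20. (y7 | y9 | y13) — y9 is true.
  21. (~y1 | ~y6) — ~y6 is true.
  22. (y13 | ~y7) — ~y7 is true.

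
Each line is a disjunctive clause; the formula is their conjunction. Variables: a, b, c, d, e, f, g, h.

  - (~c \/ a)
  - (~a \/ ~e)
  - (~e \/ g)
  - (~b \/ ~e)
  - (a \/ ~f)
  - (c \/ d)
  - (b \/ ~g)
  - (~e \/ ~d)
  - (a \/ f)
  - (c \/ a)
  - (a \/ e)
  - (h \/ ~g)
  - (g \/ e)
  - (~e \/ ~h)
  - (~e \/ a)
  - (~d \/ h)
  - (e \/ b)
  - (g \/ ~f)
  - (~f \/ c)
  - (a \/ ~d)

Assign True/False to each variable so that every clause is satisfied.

a = True, b = True, c = False, d = True, e = False, f = False, g = True, h = True

Set a = True and propagate.
  then e is forced to False.
  then g is forced to True.
  then b is forced to True.
  then h is forced to True.
Branch on c: take c = False.
  then d is forced to True.
  then f is forced to False.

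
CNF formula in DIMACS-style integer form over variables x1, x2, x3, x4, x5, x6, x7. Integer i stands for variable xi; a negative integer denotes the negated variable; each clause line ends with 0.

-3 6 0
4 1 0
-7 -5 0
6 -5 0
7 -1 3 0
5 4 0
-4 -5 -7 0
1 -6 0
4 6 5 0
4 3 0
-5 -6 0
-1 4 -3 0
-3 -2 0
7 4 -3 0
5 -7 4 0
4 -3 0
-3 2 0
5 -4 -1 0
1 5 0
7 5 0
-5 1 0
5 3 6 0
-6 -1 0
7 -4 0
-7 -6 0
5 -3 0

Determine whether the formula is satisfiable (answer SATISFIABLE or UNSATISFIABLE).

x5 = True:
  propagation gives x7=False, x6=True; an empty clause results — contradiction.
x5 = False:
  propagation gives x4=True, x1=False; an empty clause results — contradiction.
Every branch closes, so no satisfying assignment exists.

UNSATISFIABLE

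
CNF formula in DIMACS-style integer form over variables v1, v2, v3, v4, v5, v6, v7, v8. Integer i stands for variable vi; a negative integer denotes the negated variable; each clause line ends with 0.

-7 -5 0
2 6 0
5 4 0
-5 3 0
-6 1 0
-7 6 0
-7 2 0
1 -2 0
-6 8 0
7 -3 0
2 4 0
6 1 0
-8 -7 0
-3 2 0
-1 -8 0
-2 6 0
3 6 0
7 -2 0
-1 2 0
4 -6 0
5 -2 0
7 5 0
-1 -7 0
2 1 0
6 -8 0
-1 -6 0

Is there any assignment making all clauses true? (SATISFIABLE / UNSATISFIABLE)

v2 = True:
  propagation gives v1=True, v8=False, v6=False; an empty clause results — contradiction.
v2 = False:
  propagation gives v6=True, v1=True; an empty clause results — contradiction.
Every branch closes, so no satisfying assignment exists.

UNSATISFIABLE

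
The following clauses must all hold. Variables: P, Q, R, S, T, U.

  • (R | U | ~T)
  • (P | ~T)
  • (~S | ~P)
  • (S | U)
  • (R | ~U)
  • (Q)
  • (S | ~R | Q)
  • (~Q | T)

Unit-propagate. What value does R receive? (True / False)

True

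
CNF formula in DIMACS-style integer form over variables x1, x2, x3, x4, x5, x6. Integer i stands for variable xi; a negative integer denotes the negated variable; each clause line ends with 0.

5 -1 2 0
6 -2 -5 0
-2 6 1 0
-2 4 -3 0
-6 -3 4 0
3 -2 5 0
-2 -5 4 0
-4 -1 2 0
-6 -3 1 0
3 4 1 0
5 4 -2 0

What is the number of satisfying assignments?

16

Split on x2, then x4.
  x2=T, x4=T: 5 of the 16 assignments to (x1,x3,x5,x6) work.
  x2=T, x4=F: a clause becomes empty — 0.
  x2=F, x4=T: x5 free; 3 ways for (x1,x3,x6) × 2^1 = 6.
  x2=F, x4=F: 5 of the 16 assignments to (x1,x3,x5,x6) work.
Total: 5 + 0 + 6 + 5 = 16.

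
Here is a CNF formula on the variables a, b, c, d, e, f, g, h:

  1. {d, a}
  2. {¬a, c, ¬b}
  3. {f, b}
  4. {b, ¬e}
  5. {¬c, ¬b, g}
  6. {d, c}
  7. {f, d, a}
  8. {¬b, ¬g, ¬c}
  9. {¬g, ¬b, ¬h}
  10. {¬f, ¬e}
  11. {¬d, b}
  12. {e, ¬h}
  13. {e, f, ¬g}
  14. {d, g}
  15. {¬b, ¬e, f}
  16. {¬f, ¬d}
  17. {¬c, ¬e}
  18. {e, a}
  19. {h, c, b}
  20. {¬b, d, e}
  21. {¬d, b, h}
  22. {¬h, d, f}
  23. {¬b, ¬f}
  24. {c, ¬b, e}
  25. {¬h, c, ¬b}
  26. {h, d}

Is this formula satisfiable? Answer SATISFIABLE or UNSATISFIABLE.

b = True:
  propagation gives f=False, e=False, h=False, g=False; an empty clause results — contradiction.
b = False:
  propagation gives f=True, e=False, d=False, a=True; an empty clause results — contradiction.
Every branch closes, so no satisfying assignment exists.

UNSATISFIABLE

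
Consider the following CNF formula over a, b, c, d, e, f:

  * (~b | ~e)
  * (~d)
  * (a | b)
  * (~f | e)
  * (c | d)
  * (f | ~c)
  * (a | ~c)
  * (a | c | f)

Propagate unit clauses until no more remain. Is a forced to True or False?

True

Unit clause (~d) sets d = False.
From (d | c) and d = False: c = True.
(~c | f) with c = True leaves only f, so f = True.
(~f | e): since f = True, the clause reduces to (e). e = True.
From (~e | ~b) and e = True: b = False.
(a | b) with b = False leaves only a, so a = True.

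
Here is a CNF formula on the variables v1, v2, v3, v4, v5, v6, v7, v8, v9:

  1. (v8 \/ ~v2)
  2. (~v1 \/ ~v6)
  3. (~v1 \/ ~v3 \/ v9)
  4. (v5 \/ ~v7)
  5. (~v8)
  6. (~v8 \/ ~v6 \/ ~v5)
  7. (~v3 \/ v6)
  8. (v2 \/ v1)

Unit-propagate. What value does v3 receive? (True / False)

False

Unit clause (~v8) sets v8 = False.
(~v2 \/ v8) with v8 = False leaves only ~v2, so v2 = False.
(v1 \/ v2) with v2 = False leaves only v1, so v1 = True.
From (~v1 \/ ~v6) and v1 = True: v6 = False.
(v6 \/ ~v3): since v6 = False, the clause reduces to (~v3). v3 = False.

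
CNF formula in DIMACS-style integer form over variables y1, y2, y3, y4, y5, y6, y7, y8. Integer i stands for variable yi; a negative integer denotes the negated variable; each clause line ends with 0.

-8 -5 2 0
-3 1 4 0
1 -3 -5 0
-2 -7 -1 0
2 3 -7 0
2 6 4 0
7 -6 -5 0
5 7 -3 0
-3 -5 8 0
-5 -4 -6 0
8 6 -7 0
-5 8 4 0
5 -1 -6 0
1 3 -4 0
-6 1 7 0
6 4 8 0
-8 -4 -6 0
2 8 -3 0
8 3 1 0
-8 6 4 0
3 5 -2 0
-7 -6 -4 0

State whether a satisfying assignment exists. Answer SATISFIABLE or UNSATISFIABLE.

Try y1 = True.
For the remaining variables, y2 = False, y3 = True, y4 = True, y5 = False, y6 = False, y7 = True, y8 = True works.
Every clause has at least one true literal under this assignment.
So y1=T, y2=F, y3=T, y4=T, y5=F, y6=F, y7=T, y8=T is a satisfying assignment.

SATISFIABLE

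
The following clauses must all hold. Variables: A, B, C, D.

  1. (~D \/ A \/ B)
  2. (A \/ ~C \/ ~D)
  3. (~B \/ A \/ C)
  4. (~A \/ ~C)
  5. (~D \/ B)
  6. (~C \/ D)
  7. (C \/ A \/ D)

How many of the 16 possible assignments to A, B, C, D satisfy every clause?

3

Satisfying assignments:
  A=T B=F C=F D=F
  A=T B=T C=F D=F
  A=T B=T C=F D=T
Count: 3.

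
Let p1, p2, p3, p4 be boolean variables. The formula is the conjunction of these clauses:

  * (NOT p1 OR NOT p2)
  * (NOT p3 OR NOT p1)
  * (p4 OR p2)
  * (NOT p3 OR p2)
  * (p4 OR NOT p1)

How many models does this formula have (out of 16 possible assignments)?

Satisfying assignments:
  p1=F p2=F p3=F p4=T
  p1=F p2=T p3=F p4=F
  p1=F p2=T p3=F p4=T
  p1=F p2=T p3=T p4=F
  p1=F p2=T p3=T p4=T
  p1=T p2=F p3=F p4=T
That's 6 in total.

6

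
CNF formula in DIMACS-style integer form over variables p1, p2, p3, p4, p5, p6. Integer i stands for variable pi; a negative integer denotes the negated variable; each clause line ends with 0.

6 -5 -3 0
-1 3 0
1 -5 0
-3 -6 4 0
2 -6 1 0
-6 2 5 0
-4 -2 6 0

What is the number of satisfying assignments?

15

Split on p6, then p1.
  p6=1, p1=1: remaining (p2,p3,p4,p5) ∈ {(0,1,1,1); (1,1,1,0); (1,1,1,1)} — 3.
  p6=1, p1=0: remaining (p2,p3,p4,p5) ∈ {(1,0,0,0); (1,0,1,0); (1,1,1,0)} — 3.
  p6=0, p1=1: remaining (p2,p3,p4,p5) ∈ {(0,1,0,0); (0,1,1,0); (1,1,0,0)} — 3.
  p6=0, p1=0: p3 free; 3 ways for (p2,p4,p5) × 2^1 = 6.
Total: 3 + 3 + 3 + 6 = 15.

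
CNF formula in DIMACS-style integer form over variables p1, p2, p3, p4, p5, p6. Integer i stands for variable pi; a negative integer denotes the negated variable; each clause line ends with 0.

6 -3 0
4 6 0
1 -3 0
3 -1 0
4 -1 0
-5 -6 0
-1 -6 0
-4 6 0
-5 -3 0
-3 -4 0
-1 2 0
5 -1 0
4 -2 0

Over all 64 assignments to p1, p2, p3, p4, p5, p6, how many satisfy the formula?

The models are:
  p1=F p2=F p3=F p4=F p5=F p6=T
  p1=F p2=F p3=F p4=T p5=F p6=T
  p1=F p2=T p3=F p4=T p5=F p6=T
That's 3 in total.

3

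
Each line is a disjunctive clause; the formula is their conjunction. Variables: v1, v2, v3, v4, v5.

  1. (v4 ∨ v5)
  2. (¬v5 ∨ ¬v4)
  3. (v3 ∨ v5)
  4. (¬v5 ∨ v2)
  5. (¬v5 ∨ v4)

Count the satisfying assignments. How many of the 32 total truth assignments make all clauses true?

4

The models are:
  v1=F v2=F v3=T v4=T v5=F
  v1=F v2=T v3=T v4=T v5=F
  v1=T v2=F v3=T v4=T v5=F
  v1=T v2=T v3=T v4=T v5=F
Count: 4.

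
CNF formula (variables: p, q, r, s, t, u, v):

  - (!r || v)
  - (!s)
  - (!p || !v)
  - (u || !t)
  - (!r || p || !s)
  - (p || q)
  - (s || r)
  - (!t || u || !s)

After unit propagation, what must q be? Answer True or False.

True

(!s) stands alone — s = False.
In (s || r), s is now false; r must hold, so r = True.
In (v || !r), !r is now false; v must hold, so v = True.
From (!v || !p) and v = True: p = False.
(p || q) with p = False leaves only q, so q = True.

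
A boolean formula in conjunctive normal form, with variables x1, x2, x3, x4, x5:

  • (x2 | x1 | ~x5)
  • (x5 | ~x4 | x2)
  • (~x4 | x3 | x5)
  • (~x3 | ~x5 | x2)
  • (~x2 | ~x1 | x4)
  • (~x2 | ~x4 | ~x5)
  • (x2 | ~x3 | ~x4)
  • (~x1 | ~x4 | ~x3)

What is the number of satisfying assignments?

11

Split on x2, then x4.
  x2=1, x4=1: remaining (x1,x3,x5) ∈ {(0,1,0)} — 1.
  x2=1, x4=0: remaining (x1,x3,x5) ∈ {(0,0,0); (0,0,1); (0,1,0); (0,1,1)} — 4.
  x2=0, x4=1: remaining (x1,x3,x5) ∈ {(1,0,1)} — 1.
  x2=0, x4=0: 5 of the 8 assignments to (x1,x3,x5) work.
Total: 1 + 4 + 1 + 5 = 11.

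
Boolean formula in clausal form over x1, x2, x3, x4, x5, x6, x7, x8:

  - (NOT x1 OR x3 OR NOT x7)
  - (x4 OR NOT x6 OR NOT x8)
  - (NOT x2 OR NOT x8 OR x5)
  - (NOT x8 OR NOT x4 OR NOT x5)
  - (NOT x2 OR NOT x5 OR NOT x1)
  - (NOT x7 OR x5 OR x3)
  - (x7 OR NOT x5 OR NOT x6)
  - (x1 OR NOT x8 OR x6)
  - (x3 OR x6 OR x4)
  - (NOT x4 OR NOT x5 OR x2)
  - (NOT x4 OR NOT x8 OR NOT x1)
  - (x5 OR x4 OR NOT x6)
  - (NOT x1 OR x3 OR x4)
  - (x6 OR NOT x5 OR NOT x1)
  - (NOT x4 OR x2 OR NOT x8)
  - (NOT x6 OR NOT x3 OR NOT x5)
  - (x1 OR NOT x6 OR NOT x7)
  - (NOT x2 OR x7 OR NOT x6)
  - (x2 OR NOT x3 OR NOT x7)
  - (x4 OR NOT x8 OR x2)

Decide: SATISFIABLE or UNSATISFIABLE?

Pure literal: x8 appears only negated; assign x8 = False.
Try x1 = False.
Set x2 = False and propagate.
For the remaining variables, x3 = True, x4 = False, x5 = False, x6 = False, x7 = False works.
Every clause has at least one true literal under this assignment.
So x1=False, x2=False, x3=True, x4=False, x5=False, x6=False, x7=False, x8=False is a satisfying assignment.

SATISFIABLE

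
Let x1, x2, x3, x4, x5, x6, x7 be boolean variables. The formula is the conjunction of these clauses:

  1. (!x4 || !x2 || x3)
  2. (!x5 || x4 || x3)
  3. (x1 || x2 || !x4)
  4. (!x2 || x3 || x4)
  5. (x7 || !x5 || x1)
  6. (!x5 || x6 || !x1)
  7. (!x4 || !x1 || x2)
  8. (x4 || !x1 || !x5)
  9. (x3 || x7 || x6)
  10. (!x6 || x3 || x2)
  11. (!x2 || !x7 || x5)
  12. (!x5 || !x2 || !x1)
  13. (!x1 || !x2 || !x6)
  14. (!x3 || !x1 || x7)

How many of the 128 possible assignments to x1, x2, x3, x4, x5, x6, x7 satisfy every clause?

18

Case analysis on x1 and x2:
  x1=1, x2=1: a clause becomes empty — 0.
  x1=1, x2=0: remaining (x3,x4,x5,x6,x7) ∈ {(0,0,0,0,1); (1,0,0,0,1); (1,0,0,1,1)} — 3.
  x1=0, x2=1: x4, x6 free; 2 ways for (x3,x5,x7) × 2^2 = 8.
  x1=0, x2=0: 7 of the 32 assignments to (x3,x4,x5,x6,x7) work.
Total: 0 + 3 + 8 + 7 = 18.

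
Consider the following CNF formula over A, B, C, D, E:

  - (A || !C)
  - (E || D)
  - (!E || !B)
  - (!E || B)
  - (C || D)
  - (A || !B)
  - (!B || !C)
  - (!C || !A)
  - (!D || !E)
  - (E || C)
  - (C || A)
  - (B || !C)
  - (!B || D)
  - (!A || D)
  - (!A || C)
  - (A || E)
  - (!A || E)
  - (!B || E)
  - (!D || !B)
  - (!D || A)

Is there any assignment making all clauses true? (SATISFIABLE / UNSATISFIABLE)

UNSATISFIABLE

A = True:
  propagation gives C=False; an empty clause results — contradiction.
A = False:
  propagation gives C=False; an empty clause results — contradiction.
Every branch closes, so no satisfying assignment exists.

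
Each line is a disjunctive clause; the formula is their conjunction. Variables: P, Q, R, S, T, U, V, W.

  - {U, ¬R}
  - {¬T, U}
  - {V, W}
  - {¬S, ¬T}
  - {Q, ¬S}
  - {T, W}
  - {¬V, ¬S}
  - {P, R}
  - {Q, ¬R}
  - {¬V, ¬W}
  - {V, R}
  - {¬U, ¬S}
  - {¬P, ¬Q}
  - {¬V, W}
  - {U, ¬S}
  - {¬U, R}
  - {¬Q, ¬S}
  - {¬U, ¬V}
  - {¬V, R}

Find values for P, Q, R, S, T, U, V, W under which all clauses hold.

P=False, Q=True, R=True, S=False, T=False, U=True, V=False, W=True

Check each clause:
  1. {U, ¬R} — U is true.
  2. {U, ¬T} — ¬T is true.
  3. {V, W} — W is true.
  4. {¬S, ¬T} — ¬T is true.
  5. {¬S, Q} — Q is true.
  6. {T, W} — W is true.
  7. {¬V, ¬S} — ¬V is true.
  8. {R, P} — R is true.
  9. {¬R, Q} — Q is true.
  10. {¬V, ¬W} — ¬V is true.
  11. {R, V} — R is true.
  12. {¬U, ¬S} — ¬S is true.
  13. {¬P, ¬Q} — ¬P is true.
  14. {¬V, W} — W is true.
  15. {U, ¬S} — ¬S is true.
  16. {¬U, R} — R is true.
  17. {¬S, ¬Q} — ¬S is true.
  18. {¬V, ¬U} — ¬V is true.
  19. {R, ¬V} — ¬V is true.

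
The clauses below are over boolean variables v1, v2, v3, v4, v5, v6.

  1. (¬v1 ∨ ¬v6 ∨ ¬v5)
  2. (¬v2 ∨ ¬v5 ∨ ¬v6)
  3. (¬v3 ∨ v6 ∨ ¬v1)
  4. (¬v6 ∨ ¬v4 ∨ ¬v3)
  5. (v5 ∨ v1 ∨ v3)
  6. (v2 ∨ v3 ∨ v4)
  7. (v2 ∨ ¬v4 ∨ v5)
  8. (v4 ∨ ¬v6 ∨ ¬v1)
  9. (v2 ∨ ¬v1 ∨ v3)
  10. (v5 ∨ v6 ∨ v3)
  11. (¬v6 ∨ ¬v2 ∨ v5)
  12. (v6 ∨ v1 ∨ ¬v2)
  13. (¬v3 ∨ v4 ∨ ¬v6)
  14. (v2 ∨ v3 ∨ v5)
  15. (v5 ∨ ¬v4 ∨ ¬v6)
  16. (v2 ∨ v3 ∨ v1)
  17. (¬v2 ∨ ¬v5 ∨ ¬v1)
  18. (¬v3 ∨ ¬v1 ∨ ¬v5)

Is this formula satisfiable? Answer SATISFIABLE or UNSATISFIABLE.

SATISFIABLE

Try v1 = False.
Try v2 = False.
  then v3 is forced to True.
For the remaining variables, v4 = False, v5 = True, v6 = False works.
So v1=F, v2=F, v3=T, v4=F, v5=T, v6=F is a satisfying assignment.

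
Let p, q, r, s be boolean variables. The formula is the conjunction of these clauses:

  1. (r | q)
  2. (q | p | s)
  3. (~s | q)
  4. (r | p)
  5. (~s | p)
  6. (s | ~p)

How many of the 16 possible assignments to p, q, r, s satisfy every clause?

Satisfying assignments:
  p=F q=T r=T s=F
  p=T q=T r=F s=T
  p=T q=T r=T s=T
Count: 3.

3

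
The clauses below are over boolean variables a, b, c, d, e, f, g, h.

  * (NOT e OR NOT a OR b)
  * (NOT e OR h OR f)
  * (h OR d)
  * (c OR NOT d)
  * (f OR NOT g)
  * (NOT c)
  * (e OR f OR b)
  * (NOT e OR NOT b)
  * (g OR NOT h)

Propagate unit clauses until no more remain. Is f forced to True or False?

(NOT c) stands alone — c = False.
(c OR NOT d) with c = False leaves only NOT d, so d = False.
(d OR h): since d = False, the clause reduces to (h). h = True.
(g OR NOT h) with h = True leaves only g, so g = True.
(NOT g OR f): since g = True, the clause reduces to (f). f = True.

True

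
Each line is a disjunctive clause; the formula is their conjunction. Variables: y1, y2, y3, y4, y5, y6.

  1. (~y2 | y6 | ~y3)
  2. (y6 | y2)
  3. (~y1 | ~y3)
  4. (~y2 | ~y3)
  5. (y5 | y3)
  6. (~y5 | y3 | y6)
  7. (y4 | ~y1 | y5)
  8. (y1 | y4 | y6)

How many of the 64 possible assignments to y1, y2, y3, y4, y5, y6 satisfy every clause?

Split on y3, then y6.
  y3=1, y6=1: remaining (y1,y2,y4,y5) ∈ {(0,0,0,0); (0,0,0,1); (0,0,1,0); (0,0,1,1)} — 4.
  y3=1, y6=0: a clause becomes empty — 0.
  y3=0, y6=1: forces y5=1; y1, y2, y4 free → 2^3 = 8.
  y3=0, y6=0: a clause becomes empty — 0.
Total: 4 + 0 + 8 + 0 = 12.

12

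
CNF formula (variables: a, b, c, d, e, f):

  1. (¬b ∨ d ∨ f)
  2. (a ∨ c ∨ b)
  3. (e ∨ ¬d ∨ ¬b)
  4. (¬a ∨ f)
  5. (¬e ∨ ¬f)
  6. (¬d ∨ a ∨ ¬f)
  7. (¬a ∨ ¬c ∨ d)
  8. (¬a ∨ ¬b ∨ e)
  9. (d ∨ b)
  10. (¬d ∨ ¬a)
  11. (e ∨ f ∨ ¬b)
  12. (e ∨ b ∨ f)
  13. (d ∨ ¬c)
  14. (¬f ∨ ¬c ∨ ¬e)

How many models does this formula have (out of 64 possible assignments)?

4

Satisfying assignments:
  a=0 b=0 c=1 d=1 e=1 f=0
  a=0 b=1 c=0 d=0 e=0 f=1
  a=0 b=1 c=0 d=1 e=1 f=0
  a=0 b=1 c=1 d=1 e=1 f=0
That's 4 in total.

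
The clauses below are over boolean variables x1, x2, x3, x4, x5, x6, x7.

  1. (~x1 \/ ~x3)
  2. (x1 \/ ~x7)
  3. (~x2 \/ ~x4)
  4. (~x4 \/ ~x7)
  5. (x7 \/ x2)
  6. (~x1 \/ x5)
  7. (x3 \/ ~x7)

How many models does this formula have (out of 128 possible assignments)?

10

Split on x7, then x1.
  x7=1, x1=1: a clause becomes empty — 0.
  x7=1, x1=0: a clause becomes empty — 0.
  x7=0, x1=1: remaining (x2,x3,x4,x5,x6) ∈ {(1,0,0,1,0); (1,0,0,1,1)} — 2.
  x7=0, x1=0: forces x2=1; x4=0; x3, x5, x6 free → 2^3 = 8.
Total: 0 + 0 + 2 + 8 = 10.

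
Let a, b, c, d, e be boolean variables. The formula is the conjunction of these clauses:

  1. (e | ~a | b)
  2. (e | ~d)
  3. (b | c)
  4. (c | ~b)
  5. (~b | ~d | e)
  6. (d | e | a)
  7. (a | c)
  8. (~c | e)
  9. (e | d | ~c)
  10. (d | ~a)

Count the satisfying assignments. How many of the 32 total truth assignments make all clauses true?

6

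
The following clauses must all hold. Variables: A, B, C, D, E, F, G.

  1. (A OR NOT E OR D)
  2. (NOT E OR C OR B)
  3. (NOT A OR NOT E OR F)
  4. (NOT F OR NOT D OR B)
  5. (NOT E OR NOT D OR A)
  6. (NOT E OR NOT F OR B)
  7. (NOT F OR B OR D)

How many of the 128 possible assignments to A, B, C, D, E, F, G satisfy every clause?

56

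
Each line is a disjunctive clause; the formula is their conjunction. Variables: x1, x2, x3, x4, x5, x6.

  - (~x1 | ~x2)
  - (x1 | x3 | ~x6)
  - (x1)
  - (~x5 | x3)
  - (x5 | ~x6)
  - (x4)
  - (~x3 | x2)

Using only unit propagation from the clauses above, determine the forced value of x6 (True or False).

False

(x1) stands alone — x1 = True.
(~x1 | ~x2) with x1 = True leaves only ~x2, so x2 = False.
Unit clause (x4) sets x4 = True.
(x2 | ~x3): since x2 = False, the clause reduces to (~x3). x3 = False.
From (x3 | ~x5) and x3 = False: x5 = False.
In (~x6 | x5), x5 is now false; ~x6 must hold, so x6 = False.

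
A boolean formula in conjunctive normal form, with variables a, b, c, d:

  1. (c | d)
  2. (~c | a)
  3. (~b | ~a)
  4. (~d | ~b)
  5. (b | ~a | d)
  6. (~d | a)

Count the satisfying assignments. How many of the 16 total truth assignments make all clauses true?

The models are:
  a=1 b=0 c=0 d=1
  a=1 b=0 c=1 d=1
That's 2 in total.

2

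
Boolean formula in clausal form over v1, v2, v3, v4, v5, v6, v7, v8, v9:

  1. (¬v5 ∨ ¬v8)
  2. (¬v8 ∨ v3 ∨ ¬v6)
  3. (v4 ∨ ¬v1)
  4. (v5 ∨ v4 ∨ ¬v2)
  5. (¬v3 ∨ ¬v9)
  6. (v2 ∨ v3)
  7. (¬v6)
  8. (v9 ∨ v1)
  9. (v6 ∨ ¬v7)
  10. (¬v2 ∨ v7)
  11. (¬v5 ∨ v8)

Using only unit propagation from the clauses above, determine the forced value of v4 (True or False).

True

(¬v6) is a unit clause: v6 = False.
In (¬v7 ∨ v6), v6 is now false; ¬v7 must hold, so v7 = False.
In (v7 ∨ ¬v2), v7 is now false; ¬v2 must hold, so v2 = False.
(v2 ∨ v3): since v2 = False, the clause reduces to (v3). v3 = True.
(¬v9 ∨ ¬v3) with v3 = True leaves only ¬v9, so v9 = False.
(v1 ∨ v9): since v9 = False, the clause reduces to (v1). v1 = True.
(¬v1 ∨ v4) with v1 = True leaves only v4, so v4 = True.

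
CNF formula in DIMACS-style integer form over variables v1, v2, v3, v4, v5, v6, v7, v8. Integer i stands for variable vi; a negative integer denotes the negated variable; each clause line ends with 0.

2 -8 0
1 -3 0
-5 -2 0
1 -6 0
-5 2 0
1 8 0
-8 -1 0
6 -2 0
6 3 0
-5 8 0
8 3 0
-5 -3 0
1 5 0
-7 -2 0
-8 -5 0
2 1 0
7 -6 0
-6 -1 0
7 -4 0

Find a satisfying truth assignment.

v1 = T  v2 = F  v3 = T  v4 = T  v5 = F  v6 = F  v7 = T  v8 = F

Check each clause:
  1. (NOT v8 OR v2) — NOT v8 is true.
  2. (NOT v3 OR v1) — v1 is true.
  3. (NOT v2 OR NOT v5) — NOT v5 is true.
  4. (v1 OR NOT v6) — v1 is true.
  5. (v2 OR NOT v5) — NOT v5 is true.
  6. (v8 OR v1) — v1 is true.
  7. (NOT v8 OR NOT v1) — NOT v8 is true.
  8. (v6 OR NOT v2) — NOT v2 is true.
  9. (v6 OR v3) — v3 is true.
  10. (v8 OR NOT v5) — NOT v5 is true.
  11. (v8 OR v3) — v3 is true.
  12. (NOT v5 OR NOT v3) — NOT v5 is true.
  13. (v1 OR v5) — v1 is true.
  14. (NOT v2 OR NOT v7) — NOT v2 is true.
  15. (NOT v8 OR NOT v5) — NOT v8 is true.
  16. (v1 OR v2) — v1 is true.
  17. (NOT v6 OR v7) — NOT v6 is true.
  18. (NOT v1 OR NOT v6) — NOT v6 is true.
  19. (v7 OR NOT v4) — v7 is true.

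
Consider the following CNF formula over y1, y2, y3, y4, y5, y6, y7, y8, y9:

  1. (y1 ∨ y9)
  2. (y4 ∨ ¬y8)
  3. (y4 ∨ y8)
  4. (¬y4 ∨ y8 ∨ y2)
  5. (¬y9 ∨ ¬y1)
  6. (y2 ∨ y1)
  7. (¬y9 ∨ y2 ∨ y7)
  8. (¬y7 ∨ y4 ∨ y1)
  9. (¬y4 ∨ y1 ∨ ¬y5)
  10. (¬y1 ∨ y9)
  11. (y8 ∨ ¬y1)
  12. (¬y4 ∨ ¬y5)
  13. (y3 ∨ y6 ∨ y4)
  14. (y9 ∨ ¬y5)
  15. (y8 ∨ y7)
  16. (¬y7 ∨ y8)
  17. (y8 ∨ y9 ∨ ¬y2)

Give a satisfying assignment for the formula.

y3 occurs only positively in the remaining clauses — set y3 = True.
y5 occurs only negated in the remaining clauses — set y5 = False.
Set y1 = False and propagate.
  then y9 is forced to True.
  then y2 is forced to True.
Branch on y4: take y4 = True.
The remaining clauses are satisfied by y6 = True, y7 = True, y8 = True.
Check each clause:
  1. (y9 ∨ y1) — y9 is true.
  2. (¬y8 ∨ y4) — y4 is true.
  3. (y4 ∨ y8) — y8 is true.
  4. (y2 ∨ ¬y4 ∨ y8) — y8 is true.
  5. (¬y9 ∨ ¬y1) — ¬y1 is true.
  6. (y2 ∨ y1) — y2 is true.
  7. (y7 ∨ ¬y9 ∨ y2) — y2 is true.
  8. (y1 ∨ y4 ∨ ¬y7) — y4 is true.
  9. (¬y4 ∨ ¬y5 ∨ y1) — ¬y5 is true.
  10. (y9 ∨ ¬y1) — y9 is true.
  11. (¬y1 ∨ y8) — y8 is true.
  12. (¬y5 ∨ ¬y4) — ¬y5 is true.
  13. (y6 ∨ y4 ∨ y3) — y3 is true.
  14. (¬y5 ∨ y9) — y9 is true.
  15. (y7 ∨ y8) — y8 is true.
  16. (¬y7 ∨ y8) — y8 is true.
  17. (¬y2 ∨ y8 ∨ y9) — y8 is true.

y1 = False  y2 = True  y3 = True  y4 = True  y5 = False  y6 = True  y7 = True  y8 = True  y9 = True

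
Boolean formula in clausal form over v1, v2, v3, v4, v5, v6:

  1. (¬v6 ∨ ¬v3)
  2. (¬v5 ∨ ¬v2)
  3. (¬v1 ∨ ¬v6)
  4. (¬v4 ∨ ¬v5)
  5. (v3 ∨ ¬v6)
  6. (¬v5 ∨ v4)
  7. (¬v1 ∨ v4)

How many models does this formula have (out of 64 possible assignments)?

12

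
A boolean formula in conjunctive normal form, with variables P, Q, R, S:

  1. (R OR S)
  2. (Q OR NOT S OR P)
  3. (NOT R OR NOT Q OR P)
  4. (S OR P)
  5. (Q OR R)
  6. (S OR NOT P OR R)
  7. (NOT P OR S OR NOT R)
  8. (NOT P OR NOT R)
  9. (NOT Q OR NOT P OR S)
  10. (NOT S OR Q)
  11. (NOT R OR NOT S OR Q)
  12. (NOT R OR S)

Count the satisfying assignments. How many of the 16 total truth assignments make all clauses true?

2

Satisfying assignments:
  P=F Q=T R=F S=T
  P=T Q=T R=F S=T
Count: 2.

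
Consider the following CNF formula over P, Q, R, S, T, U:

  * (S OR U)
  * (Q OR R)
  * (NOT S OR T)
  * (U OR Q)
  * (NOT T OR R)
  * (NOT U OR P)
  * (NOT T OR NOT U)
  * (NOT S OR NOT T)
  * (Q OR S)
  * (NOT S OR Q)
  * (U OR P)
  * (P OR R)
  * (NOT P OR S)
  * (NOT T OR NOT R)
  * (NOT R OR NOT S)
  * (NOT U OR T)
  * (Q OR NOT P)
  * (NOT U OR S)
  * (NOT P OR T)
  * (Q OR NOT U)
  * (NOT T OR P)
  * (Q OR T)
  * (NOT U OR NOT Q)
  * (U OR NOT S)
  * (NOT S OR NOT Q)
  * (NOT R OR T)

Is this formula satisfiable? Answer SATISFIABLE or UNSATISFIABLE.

S = True:
  propagation gives T=True; an empty clause results — contradiction.
S = False:
  propagation gives U=True; an empty clause results — contradiction.
Every branch closes, so no satisfying assignment exists.

UNSATISFIABLE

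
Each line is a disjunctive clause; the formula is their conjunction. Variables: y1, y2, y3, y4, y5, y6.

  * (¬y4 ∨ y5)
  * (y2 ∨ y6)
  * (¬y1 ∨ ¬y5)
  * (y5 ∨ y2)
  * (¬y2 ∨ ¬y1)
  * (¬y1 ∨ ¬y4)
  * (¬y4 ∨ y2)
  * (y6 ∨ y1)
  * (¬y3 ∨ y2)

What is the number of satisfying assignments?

7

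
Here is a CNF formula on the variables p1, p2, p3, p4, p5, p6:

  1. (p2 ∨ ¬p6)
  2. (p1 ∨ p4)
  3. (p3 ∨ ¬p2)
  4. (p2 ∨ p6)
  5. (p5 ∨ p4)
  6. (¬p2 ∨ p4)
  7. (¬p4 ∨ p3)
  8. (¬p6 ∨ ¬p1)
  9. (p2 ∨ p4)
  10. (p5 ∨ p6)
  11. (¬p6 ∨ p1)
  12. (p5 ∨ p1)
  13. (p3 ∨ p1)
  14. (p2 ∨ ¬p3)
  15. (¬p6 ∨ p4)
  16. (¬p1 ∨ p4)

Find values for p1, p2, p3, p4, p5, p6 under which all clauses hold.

p1 = False, p2 = True, p3 = True, p4 = True, p5 = True, p6 = False

Check each clause:
  1. (p2 ∨ ¬p6) — p2 is true.
  2. (p4 ∨ p1) — p4 is true.
  3. (¬p2 ∨ p3) — p3 is true.
  4. (p6 ∨ p2) — p2 is true.
  5. (p5 ∨ p4) — p4 is true.
  6. (¬p2 ∨ p4) — p4 is true.
  7. (¬p4 ∨ p3) — p3 is true.
  8. (¬p6 ∨ ¬p1) — ¬p6 is true.
  9. (p2 ∨ p4) — p2 is true.
  10. (p6 ∨ p5) — p5 is true.
  11. (¬p6 ∨ p1) — ¬p6 is true.
  12. (p1 ∨ p5) — p5 is true.
  13. (p3 ∨ p1) — p3 is true.
  14. (p2 ∨ ¬p3) — p2 is true.
  15. (¬p6 ∨ p4) — ¬p6 is true.
  16. (p4 ∨ ¬p1) — p4 is true.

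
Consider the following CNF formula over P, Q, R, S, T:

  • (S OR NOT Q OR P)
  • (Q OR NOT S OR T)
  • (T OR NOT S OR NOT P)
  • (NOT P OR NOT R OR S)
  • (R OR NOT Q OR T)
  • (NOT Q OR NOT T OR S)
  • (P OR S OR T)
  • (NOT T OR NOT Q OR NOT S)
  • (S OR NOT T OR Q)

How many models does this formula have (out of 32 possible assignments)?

6

Satisfying assignments:
  P=F Q=F R=F S=T T=T
  P=F Q=F R=T S=T T=T
  P=F Q=T R=T S=T T=F
  P=T Q=F R=F S=F T=F
  P=T Q=F R=F S=T T=T
  P=T Q=F R=T S=T T=T
Count: 6.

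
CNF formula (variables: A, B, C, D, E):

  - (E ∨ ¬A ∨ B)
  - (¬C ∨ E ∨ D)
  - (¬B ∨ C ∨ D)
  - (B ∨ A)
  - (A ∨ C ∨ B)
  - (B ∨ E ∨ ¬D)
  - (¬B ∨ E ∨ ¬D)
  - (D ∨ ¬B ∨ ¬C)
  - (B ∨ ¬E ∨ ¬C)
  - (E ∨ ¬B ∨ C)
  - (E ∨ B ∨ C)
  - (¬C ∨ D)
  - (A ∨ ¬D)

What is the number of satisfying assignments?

4

Satisfying assignments:
  A=1 B=0 C=0 D=0 E=1
  A=1 B=0 C=0 D=1 E=1
  A=1 B=1 C=0 D=1 E=1
  A=1 B=1 C=1 D=1 E=1
That's 4 in total.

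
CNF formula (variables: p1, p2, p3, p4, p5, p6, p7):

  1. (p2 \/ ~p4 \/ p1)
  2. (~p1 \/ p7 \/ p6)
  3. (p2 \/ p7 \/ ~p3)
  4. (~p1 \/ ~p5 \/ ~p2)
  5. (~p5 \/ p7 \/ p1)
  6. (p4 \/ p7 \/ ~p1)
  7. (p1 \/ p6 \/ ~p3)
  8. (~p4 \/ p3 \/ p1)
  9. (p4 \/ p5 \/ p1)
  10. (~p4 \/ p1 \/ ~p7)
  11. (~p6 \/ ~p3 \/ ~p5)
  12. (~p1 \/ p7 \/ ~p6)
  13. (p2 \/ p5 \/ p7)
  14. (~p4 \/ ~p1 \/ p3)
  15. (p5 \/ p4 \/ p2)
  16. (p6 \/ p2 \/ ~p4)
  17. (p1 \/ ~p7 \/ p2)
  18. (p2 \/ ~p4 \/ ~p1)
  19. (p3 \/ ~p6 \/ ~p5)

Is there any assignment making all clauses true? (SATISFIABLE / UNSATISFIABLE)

Set p1 = True and propagate.
For the remaining variables, p2 = True, p3 = True, p4 = True, p5 = False, p6 = False, p7 = True works.
Every clause has at least one true literal under this assignment.
So p1=1, p2=1, p3=1, p4=1, p5=0, p6=0, p7=1 is a satisfying assignment.

SATISFIABLE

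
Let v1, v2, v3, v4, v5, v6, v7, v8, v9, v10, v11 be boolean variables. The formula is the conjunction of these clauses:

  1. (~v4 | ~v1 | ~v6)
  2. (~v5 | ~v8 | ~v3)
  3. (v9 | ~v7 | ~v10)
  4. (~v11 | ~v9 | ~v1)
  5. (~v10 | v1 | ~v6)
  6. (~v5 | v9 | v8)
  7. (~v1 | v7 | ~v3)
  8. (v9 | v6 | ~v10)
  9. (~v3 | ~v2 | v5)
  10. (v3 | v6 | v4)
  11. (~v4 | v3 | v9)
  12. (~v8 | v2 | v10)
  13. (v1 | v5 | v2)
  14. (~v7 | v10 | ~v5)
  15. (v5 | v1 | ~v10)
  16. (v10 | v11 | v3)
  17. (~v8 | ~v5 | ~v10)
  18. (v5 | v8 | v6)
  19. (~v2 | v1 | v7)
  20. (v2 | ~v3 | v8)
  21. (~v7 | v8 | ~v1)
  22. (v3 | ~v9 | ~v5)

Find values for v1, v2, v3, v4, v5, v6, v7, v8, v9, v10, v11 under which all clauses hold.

v1=True, v2=False, v3=False, v4=False, v5=False, v6=True, v7=False, v8=False, v9=False, v10=True, v11=False

Try v1 = True.
Branch on v2: take v2 = False.
Branch on v3: take v3 = False.
The remaining clauses are satisfied by v4 = False, v5 = False, v6 = True, v7 = False, v8 = False, v9 = False, v10 = True, v11 = False.
Check each clause:
  1. (~v1 | ~v4 | ~v6) — ~v4 is true.
  2. (~v5 | ~v3 | ~v8) — ~v8 is true.
  3. (~v7 | v9 | ~v10) — ~v7 is true.
  4. (~v11 | ~v9 | ~v1) — ~v11 is true.
  5. (~v10 | v1 | ~v6) — v1 is true.
  6. (v9 | ~v5 | v8) — ~v5 is true.
  7. (~v3 | v7 | ~v1) — ~v3 is true.
  8. (~v10 | v6 | v9) — v6 is true.
  9. (v5 | ~v3 | ~v2) — ~v3 is true.
  10. (v6 | v4 | v3) — v6 is true.
  11. (~v4 | v3 | v9) — ~v4 is true.
  12. (v10 | v2 | ~v8) — ~v8 is true.
  13. (v1 | v5 | v2) — v1 is true.
  14. (~v5 | v10 | ~v7) — ~v7 is true.
  15. (~v10 | v5 | v1) — v1 is true.
  16. (v3 | v11 | v10) — v10 is true.
  17. (~v8 | ~v10 | ~v5) — ~v8 is true.
  18. (v6 | v5 | v8) — v6 is true.
  19. (v7 | v1 | ~v2) — v1 is true.
  20. (v8 | v2 | ~v3) — ~v3 is true.
  21. (v8 | ~v7 | ~v1) — ~v7 is true.
  22. (~v9 | ~v5 | v3) — ~v5 is true.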